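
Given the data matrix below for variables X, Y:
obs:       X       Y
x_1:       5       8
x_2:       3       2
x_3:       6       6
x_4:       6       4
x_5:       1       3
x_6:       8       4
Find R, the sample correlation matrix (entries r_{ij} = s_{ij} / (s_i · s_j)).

Step 1 — column means:
  mean(X) = (5 + 3 + 6 + 6 + 1 + 8) / 6 = 29/6 = 4.8333
  mean(Y) = (8 + 2 + 6 + 4 + 3 + 4) / 6 = 27/6 = 4.5

Step 2 — sample variances and covariances s[i,j] = (1/(n-1)) · Σ_k (x_{k,i} - mean_i) · (x_{k,j} - mean_j), with n-1 = 5:
  s[X,X] = ((0.1667)·(0.1667) + (-1.8333)·(-1.8333) + (1.1667)·(1.1667) + (1.1667)·(1.1667) + (-3.8333)·(-3.8333) + (3.1667)·(3.1667)) / 5 = 30.8333/5 = 6.1667
  s[X,Y] = ((0.1667)·(3.5) + (-1.8333)·(-2.5) + (1.1667)·(1.5) + (1.1667)·(-0.5) + (-3.8333)·(-1.5) + (3.1667)·(-0.5)) / 5 = 10.5/5 = 2.1
  s[Y,Y] = ((3.5)·(3.5) + (-2.5)·(-2.5) + (1.5)·(1.5) + (-0.5)·(-0.5) + (-1.5)·(-1.5) + (-0.5)·(-0.5)) / 5 = 23.5/5 = 4.7
  Sample standard deviations s_i = √(s[i,i]):
  s(X) = √(6.1667) = 2.4833
  s(Y) = √(4.7) = 2.1679

Step 3 — r_{ij} = s_{ij} / (s_i · s_j):
  r[X,X] = 1 (diagonal).
  r[X,Y] = 2.1 / (2.4833 · 2.1679) = 2.1 / 5.3836 = 0.3901
  r[Y,Y] = 1 (diagonal).

R is symmetric with unit diagonal. Assembling:

R = [[1, 0.3901],
 [0.3901, 1]]


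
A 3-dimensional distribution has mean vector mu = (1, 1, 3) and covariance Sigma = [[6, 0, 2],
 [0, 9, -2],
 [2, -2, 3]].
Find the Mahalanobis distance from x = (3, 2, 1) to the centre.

Step 1 — centre the observation: (x - mu) = (2, 1, -2).

Step 2 — invert Sigma (cofactor / det for 3×3, or solve directly):
  Sigma^{-1} = [[0.2255, -0.0392, -0.1765],
 [-0.0392, 0.1373, 0.1176],
 [-0.1765, 0.1176, 0.5294]].

Step 3 — form the quadratic (x - mu)^T · Sigma^{-1} · (x - mu):
  Sigma^{-1} · (x - mu) = (0.7647, -0.1765, -1.2941).
  (x - mu)^T · [Sigma^{-1} · (x - mu)] = (2)·(0.7647) + (1)·(-0.1765) + (-2)·(-1.2941) = 3.9412.

Step 4 — take square root: d = √(3.9412) ≈ 1.9852.

d(x, mu) = √(3.9412) ≈ 1.9852


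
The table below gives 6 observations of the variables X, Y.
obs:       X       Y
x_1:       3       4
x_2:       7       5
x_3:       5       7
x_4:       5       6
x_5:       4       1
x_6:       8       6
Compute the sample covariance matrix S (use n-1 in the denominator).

Step 1 — column means:
  mean(X) = (3 + 7 + 5 + 5 + 4 + 8) / 6 = 32/6 = 5.3333
  mean(Y) = (4 + 5 + 7 + 6 + 1 + 6) / 6 = 29/6 = 4.8333

Step 2 — sample covariance S[i,j] = (1/(n-1)) · Σ_k (x_{k,i} - mean_i) · (x_{k,j} - mean_j), with n-1 = 5.
  S[X,X] = ((-2.3333)·(-2.3333) + (1.6667)·(1.6667) + (-0.3333)·(-0.3333) + (-0.3333)·(-0.3333) + (-1.3333)·(-1.3333) + (2.6667)·(2.6667)) / 5 = 17.3333/5 = 3.4667
  S[X,Y] = ((-2.3333)·(-0.8333) + (1.6667)·(0.1667) + (-0.3333)·(2.1667) + (-0.3333)·(1.1667) + (-1.3333)·(-3.8333) + (2.6667)·(1.1667)) / 5 = 9.3333/5 = 1.8667
  S[Y,Y] = ((-0.8333)·(-0.8333) + (0.1667)·(0.1667) + (2.1667)·(2.1667) + (1.1667)·(1.1667) + (-3.8333)·(-3.8333) + (1.1667)·(1.1667)) / 5 = 22.8333/5 = 4.5667

S is symmetric (S[j,i] = S[i,j]). Assembling:

S = [[3.4667, 1.8667],
 [1.8667, 4.5667]]


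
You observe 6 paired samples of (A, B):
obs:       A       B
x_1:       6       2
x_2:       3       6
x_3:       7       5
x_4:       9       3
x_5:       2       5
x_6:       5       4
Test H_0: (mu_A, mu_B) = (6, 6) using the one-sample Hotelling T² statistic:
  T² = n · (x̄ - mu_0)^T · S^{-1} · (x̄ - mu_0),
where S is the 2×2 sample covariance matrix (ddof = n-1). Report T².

Step 1 — sample mean vector:
  mean(A) = (6 + 3 + 7 + 9 + 2 + 5) / 6 = 32/6 = 5.3333
  mean(B) = (2 + 6 + 5 + 3 + 5 + 4) / 6 = 25/6 = 4.1667
  x̄ = (5.3333, 4.1667),  deviation x̄ - mu_0 = (5.3333, 4.1667) - (6, 6) = (-0.6667, -1.8333).

Step 2 — sample covariance matrix, S[i,j] = (1/(n-1)) · Σ_k (x_{k,i} - mean_i) · (x_{k,j} - mean_j), divisor n-1 = 5:
  S[A,A] = ((0.6667)·(0.6667) + (-2.3333)·(-2.3333) + (1.6667)·(1.6667) + (3.6667)·(3.6667) + (-3.3333)·(-3.3333) + (-0.3333)·(-0.3333)) / 5 = 33.3333/5 = 6.6667
  S[A,B] = ((0.6667)·(-2.1667) + (-2.3333)·(1.8333) + (1.6667)·(0.8333) + (3.6667)·(-1.1667) + (-3.3333)·(0.8333) + (-0.3333)·(-0.1667)) / 5 = -11.3333/5 = -2.2667
  S[B,B] = ((-2.1667)·(-2.1667) + (1.8333)·(1.8333) + (0.8333)·(0.8333) + (-1.1667)·(-1.1667) + (0.8333)·(0.8333) + (-0.1667)·(-0.1667)) / 5 = 10.8333/5 = 2.1667
  S = [[6.6667, -2.2667],
 [-2.2667, 2.1667]].

Step 3 — invert S. det(S) = 6.6667·2.1667 - (-2.2667)² = 9.3067.
  S^{-1} = (1/det) · [[d, -b], [-b, a]] = [[0.2328, 0.2436],
 [0.2436, 0.7163]].

Step 4 — quadratic form (x̄ - mu_0)^T · S^{-1} · (x̄ - mu_0):
  S^{-1} · (x̄ - mu_0) = (-0.6017, -1.4756),
  (x̄ - mu_0)^T · [...] = (-0.6667)·(-0.6017) + (-1.8333)·(-1.4756) = 3.1065.

Step 5 — scale by n: T² = 6 · 3.1065 = 18.639.

T² ≈ 18.639


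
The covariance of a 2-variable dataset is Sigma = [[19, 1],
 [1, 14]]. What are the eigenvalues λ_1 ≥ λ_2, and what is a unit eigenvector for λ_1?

Step 1 — characteristic polynomial of 2×2 Sigma:
  det(Sigma - λI) = λ² - trace · λ + det = 0.
  trace = 19 + 14 = 33, det = 19·14 - (1)² = 265.
Step 2 — discriminant:
  Δ = trace² - 4·det = 1089 - 1060 = 29.
Step 3 — eigenvalues:
  λ = (trace ± √Δ)/2 = (33 ± 5.3852)/2,
  λ_1 = 19.1926,  λ_2 = 13.8074.

Step 4 — unit eigenvector for λ_1: solve (Sigma - λ_1 I)v = 0. First row:
  (19 - 19.1926)·v_x + (1)·v_y = 0, i.e. (-0.1926)·v_x + (1)·v_y = 0,
  so v ∝ (b, λ_1 - a) = (1, 0.1926) = u.
  ||u|| = √((1)² + (0.1926)²) = √(1.0371) ≈ 1.0184,
  v_1 = u/||u|| ≈ (0.982, 0.1891) (||v_1|| = 1).

λ_1 = 19.1926,  λ_2 = 13.8074;  v_1 ≈ (0.982, 0.1891)


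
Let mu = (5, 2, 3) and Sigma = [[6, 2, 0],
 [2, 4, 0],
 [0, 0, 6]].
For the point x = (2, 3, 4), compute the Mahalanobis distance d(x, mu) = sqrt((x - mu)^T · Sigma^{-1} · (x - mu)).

Step 1 — centre the observation: (x - mu) = (-3, 1, 1).

Step 2 — invert Sigma (cofactor / det for 3×3, or solve directly):
  Sigma^{-1} = [[0.2, -0.1, 0],
 [-0.1, 0.3, 0],
 [0, 0, 0.1667]].

Step 3 — form the quadratic (x - mu)^T · Sigma^{-1} · (x - mu):
  Sigma^{-1} · (x - mu) = (-0.7, 0.6, 0.1667).
  (x - mu)^T · [Sigma^{-1} · (x - mu)] = (-3)·(-0.7) + (1)·(0.6) + (1)·(0.1667) = 2.8667.

Step 4 — take square root: d = √(2.8667) ≈ 1.6931.

d(x, mu) = √(2.8667) ≈ 1.6931


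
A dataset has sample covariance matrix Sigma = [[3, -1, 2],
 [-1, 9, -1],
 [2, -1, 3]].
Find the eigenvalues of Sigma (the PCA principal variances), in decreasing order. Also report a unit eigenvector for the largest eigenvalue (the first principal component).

Step 1 — characteristic polynomial p(λ) = det(λI - Sigma) = λ³ - tr·λ² + c_1·λ - det, where tr = trace, c_1 = sum of the principal 2×2 minors, det = det(Sigma):
  tr = 3 + 9 + 3 = 15,
  c_1 = (3·9 - (-1)²) + (3·3 - (2)²) + (9·3 - (-1)²) = 26 + 5 + 26 = 57,
  det = 3·(9·3 - (-1)²) - (-1)·((-1)·3 - (-1)·(2)) + (2)·((-1)·(-1) - 9·(2)) = 3·(26) - (-1)·(-1) + (2)·(-17) = 43.
  So p(λ) = λ³ - 15λ² + 57λ - 43.
Step 2 — look for an integer root (rational root theorem: any rational root is an integer divisor of 43). Testing λ = 1:
  p(1) = 1 - 15 + 57 - 43 = 0  ✓
  Dividing out (λ - 1): p(λ) = (λ - 1)(λ² - 14λ + 43).
Step 3 — remaining eigenvalues from the quadratic λ² - 14λ + 43 = 0:
  Δ = 14² - 4·43 = 196 - 172 = 24,  λ = (14 ± √24)/2 = (14 ± 4.899)/2 ≈ 9.4495 or 4.5505.
  Sorted: λ_1 = 9.4495,  λ_2 = 4.5505,  λ_3 = 1  (check: sum = 15 = tr ✓).

Step 4 — unit eigenvector for λ_1 ≈ 9.4495: v spans the null space of (Sigma - λ_1 I), whose rows are
  r_1 = (-6.4495, -1, 2),  r_2 = (-1, -0.4495, -1),  r_3 = (2, -1, -6.4495).
  v is orthogonal to every row, so take v ∝ r_1 × r_2 = ((-1)·(-1) - (2)·(-0.4495), (2)·(-1) - (-6.4495)·(-1), (-6.4495)·(-0.4495) - (-1)·(-1)) ≈ (1.899, -8.4495, 1.899).
  Let u = (1.899, -8.4495, 1.899).
  ||u|| = √((1.899)² + (-8.4495)² + (1.899)²) = √(78.6061) ≈ 8.866,  v_1 = u/||u|| ≈ (0.2142, -0.953, 0.2142) (||v_1|| = 1).

λ_1 = 9.4495,  λ_2 = 4.5505,  λ_3 = 1;  v_1 ≈ (0.2142, -0.953, 0.2142)


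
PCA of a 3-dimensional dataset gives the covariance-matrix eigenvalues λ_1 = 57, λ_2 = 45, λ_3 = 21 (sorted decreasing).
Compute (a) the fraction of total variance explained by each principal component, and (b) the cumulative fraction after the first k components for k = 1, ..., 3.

Step 1 — total variance = trace(Sigma) = Σ λ_i = 57 + 45 + 21 = 123.

Step 2 — fraction explained by component i = λ_i / Σ λ:
  PC1: 57/123 = 0.4634
  PC2: 45/123 = 0.3659
  PC3: 21/123 = 0.1707

Step 3 — cumulative fraction after k components = (λ_1 + ... + λ_k) / Σ λ:
  k = 1: 57/123 = 0.4634
  k = 2: (57 + 45)/123 = 102/123 = 0.8293
  k = 3: (57 + 45 + 21)/123 = 123/123 = 1

Summary (fraction, with percent):

explained: PC1 0.4634 (46.34%), PC2 0.3659 (36.59%), PC3 0.1707 (17.07%);  cumulative: 0.4634, 0.8293, 1


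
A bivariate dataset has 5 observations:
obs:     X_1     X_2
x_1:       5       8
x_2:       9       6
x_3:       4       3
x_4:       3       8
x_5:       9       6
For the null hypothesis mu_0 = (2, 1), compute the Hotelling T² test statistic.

Step 1 — sample mean vector:
  mean(X_1) = (5 + 9 + 4 + 3 + 9) / 5 = 30/5 = 6
  mean(X_2) = (8 + 6 + 3 + 8 + 6) / 5 = 31/5 = 6.2
  x̄ = (6, 6.2),  deviation x̄ - mu_0 = (6, 6.2) - (2, 1) = (4, 5.2).

Step 2 — sample covariance matrix, S[i,j] = (1/(n-1)) · Σ_k (x_{k,i} - mean_i) · (x_{k,j} - mean_j), divisor n-1 = 4:
  S[X_1,X_1] = ((-1)·(-1) + (3)·(3) + (-2)·(-2) + (-3)·(-3) + (3)·(3)) / 4 = 32/4 = 8
  S[X_1,X_2] = ((-1)·(1.8) + (3)·(-0.2) + (-2)·(-3.2) + (-3)·(1.8) + (3)·(-0.2)) / 4 = -2/4 = -0.5
  S[X_2,X_2] = ((1.8)·(1.8) + (-0.2)·(-0.2) + (-3.2)·(-3.2) + (1.8)·(1.8) + (-0.2)·(-0.2)) / 4 = 16.8/4 = 4.2
  S = [[8, -0.5],
 [-0.5, 4.2]].

Step 3 — invert S. det(S) = 8·4.2 - (-0.5)² = 33.35.
  S^{-1} = (1/det) · [[d, -b], [-b, a]] = [[0.1259, 0.015],
 [0.015, 0.2399]].

Step 4 — quadratic form (x̄ - mu_0)^T · S^{-1} · (x̄ - mu_0):
  S^{-1} · (x̄ - mu_0) = (0.5817, 1.3073),
  (x̄ - mu_0)^T · [...] = (4)·(0.5817) + (5.2)·(1.3073) = 9.125.

Step 5 — scale by n: T² = 5 · 9.125 = 45.6252.

T² ≈ 45.6252


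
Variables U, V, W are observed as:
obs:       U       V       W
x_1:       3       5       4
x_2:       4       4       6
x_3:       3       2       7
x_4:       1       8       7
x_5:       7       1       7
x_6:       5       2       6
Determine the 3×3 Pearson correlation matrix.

Step 1 — column means:
  mean(U) = (3 + 4 + 3 + 1 + 7 + 5) / 6 = 23/6 = 3.8333
  mean(V) = (5 + 4 + 2 + 8 + 1 + 2) / 6 = 22/6 = 3.6667
  mean(W) = (4 + 6 + 7 + 7 + 7 + 6) / 6 = 37/6 = 6.1667

Step 2 — sample variances and covariances s[i,j] = (1/(n-1)) · Σ_k (x_{k,i} - mean_i) · (x_{k,j} - mean_j), with n-1 = 5:
  s[U,U] = ((-0.8333)·(-0.8333) + (0.1667)·(0.1667) + (-0.8333)·(-0.8333) + (-2.8333)·(-2.8333) + (3.1667)·(3.1667) + (1.1667)·(1.1667)) / 5 = 20.8333/5 = 4.1667
  s[U,V] = ((-0.8333)·(1.3333) + (0.1667)·(0.3333) + (-0.8333)·(-1.6667) + (-2.8333)·(4.3333) + (3.1667)·(-2.6667) + (1.1667)·(-1.6667)) / 5 = -22.3333/5 = -4.4667
  s[U,W] = ((-0.8333)·(-2.1667) + (0.1667)·(-0.1667) + (-0.8333)·(0.8333) + (-2.8333)·(0.8333) + (3.1667)·(0.8333) + (1.1667)·(-0.1667)) / 5 = 1.1667/5 = 0.2333
  s[V,V] = ((1.3333)·(1.3333) + (0.3333)·(0.3333) + (-1.6667)·(-1.6667) + (4.3333)·(4.3333) + (-2.6667)·(-2.6667) + (-1.6667)·(-1.6667)) / 5 = 33.3333/5 = 6.6667
  s[V,W] = ((1.3333)·(-2.1667) + (0.3333)·(-0.1667) + (-1.6667)·(0.8333) + (4.3333)·(0.8333) + (-2.6667)·(0.8333) + (-1.6667)·(-0.1667)) / 5 = -2.6667/5 = -0.5333
  s[W,W] = ((-2.1667)·(-2.1667) + (-0.1667)·(-0.1667) + (0.8333)·(0.8333) + (0.8333)·(0.8333) + (0.8333)·(0.8333) + (-0.1667)·(-0.1667)) / 5 = 6.8333/5 = 1.3667
  Sample standard deviations s_i = √(s[i,i]):
  s(U) = √(4.1667) = 2.0412
  s(V) = √(6.6667) = 2.582
  s(W) = √(1.3667) = 1.169

Step 3 — r_{ij} = s_{ij} / (s_i · s_j):
  r[U,U] = 1 (diagonal).
  r[U,V] = -4.4667 / (2.0412 · 2.582) = -4.4667 / 5.2705 = -0.8475
  r[U,W] = 0.2333 / (2.0412 · 1.169) = 0.2333 / 2.3863 = 0.0978
  r[V,V] = 1 (diagonal).
  r[V,W] = -0.5333 / (2.582 · 1.169) = -0.5333 / 3.0185 = -0.1767
  r[W,W] = 1 (diagonal).

R is symmetric with unit diagonal. Assembling:

R = [[1, -0.8475, 0.0978],
 [-0.8475, 1, -0.1767],
 [0.0978, -0.1767, 1]]


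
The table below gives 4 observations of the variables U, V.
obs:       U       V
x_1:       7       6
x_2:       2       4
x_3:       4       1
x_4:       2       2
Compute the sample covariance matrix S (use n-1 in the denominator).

Step 1 — column means:
  mean(U) = (7 + 2 + 4 + 2) / 4 = 15/4 = 3.75
  mean(V) = (6 + 4 + 1 + 2) / 4 = 13/4 = 3.25

Step 2 — sample covariance S[i,j] = (1/(n-1)) · Σ_k (x_{k,i} - mean_i) · (x_{k,j} - mean_j), with n-1 = 3.
  S[U,U] = ((3.25)·(3.25) + (-1.75)·(-1.75) + (0.25)·(0.25) + (-1.75)·(-1.75)) / 3 = 16.75/3 = 5.5833
  S[U,V] = ((3.25)·(2.75) + (-1.75)·(0.75) + (0.25)·(-2.25) + (-1.75)·(-1.25)) / 3 = 9.25/3 = 3.0833
  S[V,V] = ((2.75)·(2.75) + (0.75)·(0.75) + (-2.25)·(-2.25) + (-1.25)·(-1.25)) / 3 = 14.75/3 = 4.9167

S is symmetric (S[j,i] = S[i,j]). Assembling:

S = [[5.5833, 3.0833],
 [3.0833, 4.9167]]


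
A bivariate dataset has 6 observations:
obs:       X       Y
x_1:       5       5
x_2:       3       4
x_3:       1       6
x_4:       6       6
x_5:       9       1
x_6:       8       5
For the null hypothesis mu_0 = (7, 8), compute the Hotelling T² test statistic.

Step 1 — sample mean vector:
  mean(X) = (5 + 3 + 1 + 6 + 9 + 8) / 6 = 32/6 = 5.3333
  mean(Y) = (5 + 4 + 6 + 6 + 1 + 5) / 6 = 27/6 = 4.5
  x̄ = (5.3333, 4.5),  deviation x̄ - mu_0 = (5.3333, 4.5) - (7, 8) = (-1.6667, -3.5).

Step 2 — sample covariance matrix, S[i,j] = (1/(n-1)) · Σ_k (x_{k,i} - mean_i) · (x_{k,j} - mean_j), divisor n-1 = 5:
  S[X,X] = ((-0.3333)·(-0.3333) + (-2.3333)·(-2.3333) + (-4.3333)·(-4.3333) + (0.6667)·(0.6667) + (3.6667)·(3.6667) + (2.6667)·(2.6667)) / 5 = 45.3333/5 = 9.0667
  S[X,Y] = ((-0.3333)·(0.5) + (-2.3333)·(-0.5) + (-4.3333)·(1.5) + (0.6667)·(1.5) + (3.6667)·(-3.5) + (2.6667)·(0.5)) / 5 = -16/5 = -3.2
  S[Y,Y] = ((0.5)·(0.5) + (-0.5)·(-0.5) + (1.5)·(1.5) + (1.5)·(1.5) + (-3.5)·(-3.5) + (0.5)·(0.5)) / 5 = 17.5/5 = 3.5
  S = [[9.0667, -3.2],
 [-3.2, 3.5]].

Step 3 — invert S. det(S) = 9.0667·3.5 - (-3.2)² = 21.4933.
  S^{-1} = (1/det) · [[d, -b], [-b, a]] = [[0.1628, 0.1489],
 [0.1489, 0.4218]].

Step 4 — quadratic form (x̄ - mu_0)^T · S^{-1} · (x̄ - mu_0):
  S^{-1} · (x̄ - mu_0) = (-0.7925, -1.7246),
  (x̄ - mu_0)^T · [...] = (-1.6667)·(-0.7925) + (-3.5)·(-1.7246) = 7.3568.

Step 5 — scale by n: T² = 6 · 7.3568 = 44.1408.

T² ≈ 44.1408


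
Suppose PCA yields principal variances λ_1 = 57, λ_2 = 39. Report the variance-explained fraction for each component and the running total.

Step 1 — total variance = trace(Sigma) = Σ λ_i = 57 + 39 = 96.

Step 2 — fraction explained by component i = λ_i / Σ λ:
  PC1: 57/96 = 0.5938
  PC2: 39/96 = 0.4062

Step 3 — cumulative fraction after k components = (λ_1 + ... + λ_k) / Σ λ:
  k = 1: 57/96 = 0.5938
  k = 2: (57 + 39)/96 = 96/96 = 1

Summary (fraction, with percent):

explained: PC1 0.5938 (59.38%), PC2 0.4062 (40.62%);  cumulative: 0.5938, 1


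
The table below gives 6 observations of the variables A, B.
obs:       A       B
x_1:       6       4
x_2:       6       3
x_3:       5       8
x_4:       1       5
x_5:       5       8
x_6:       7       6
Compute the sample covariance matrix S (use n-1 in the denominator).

Step 1 — column means:
  mean(A) = (6 + 6 + 5 + 1 + 5 + 7) / 6 = 30/6 = 5
  mean(B) = (4 + 3 + 8 + 5 + 8 + 6) / 6 = 34/6 = 5.6667

Step 2 — sample covariance S[i,j] = (1/(n-1)) · Σ_k (x_{k,i} - mean_i) · (x_{k,j} - mean_j), with n-1 = 5.
  S[A,A] = ((1)·(1) + (1)·(1) + (0)·(0) + (-4)·(-4) + (0)·(0) + (2)·(2)) / 5 = 22/5 = 4.4
  S[A,B] = ((1)·(-1.6667) + (1)·(-2.6667) + (0)·(2.3333) + (-4)·(-0.6667) + (0)·(2.3333) + (2)·(0.3333)) / 5 = -1/5 = -0.2
  S[B,B] = ((-1.6667)·(-1.6667) + (-2.6667)·(-2.6667) + (2.3333)·(2.3333) + (-0.6667)·(-0.6667) + (2.3333)·(2.3333) + (0.3333)·(0.3333)) / 5 = 21.3333/5 = 4.2667

S is symmetric (S[j,i] = S[i,j]). Assembling:

S = [[4.4, -0.2],
 [-0.2, 4.2667]]


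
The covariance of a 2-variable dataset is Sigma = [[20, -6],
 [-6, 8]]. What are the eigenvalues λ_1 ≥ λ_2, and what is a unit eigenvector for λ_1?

Step 1 — characteristic polynomial of 2×2 Sigma:
  det(Sigma - λI) = λ² - trace · λ + det = 0.
  trace = 20 + 8 = 28, det = 20·8 - (-6)² = 124.
Step 2 — discriminant:
  Δ = trace² - 4·det = 784 - 496 = 288.
Step 3 — eigenvalues:
  λ = (trace ± √Δ)/2 = (28 ± 16.9706)/2,
  λ_1 = 22.4853,  λ_2 = 5.5147.

Step 4 — unit eigenvector for λ_1: solve (Sigma - λ_1 I)v = 0. First row:
  (20 - 22.4853)·v_x + (-6)·v_y = 0, i.e. (-2.4853)·v_x + (-6)·v_y = 0,
  so v ∝ (b, λ_1 - a) = (-6, 2.4853); multiply by -1 so the first entry is positive: u = (6, -2.4853).
  ||u|| = √((6)² + (-2.4853)²) = √(42.1766) ≈ 6.4944,
  v_1 = u/||u|| ≈ (0.9239, -0.3827) (||v_1|| = 1).

λ_1 = 22.4853,  λ_2 = 5.5147;  v_1 ≈ (0.9239, -0.3827)


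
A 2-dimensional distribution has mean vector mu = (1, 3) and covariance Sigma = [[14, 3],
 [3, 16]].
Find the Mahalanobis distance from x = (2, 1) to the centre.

Step 1 — centre the observation: (x - mu) = (1, -2).

Step 2 — invert Sigma. det(Sigma) = 14·16 - (3)² = 215.
  Sigma^{-1} = (1/det) · [[d, -b], [-b, a]] = [[0.0744, -0.014],
 [-0.014, 0.0651]].

Step 3 — form the quadratic (x - mu)^T · Sigma^{-1} · (x - mu):
  Sigma^{-1} · (x - mu) = (0.1023, -0.1442).
  (x - mu)^T · [Sigma^{-1} · (x - mu)] = (1)·(0.1023) + (-2)·(-0.1442) = 0.3907.

Step 4 — take square root: d = √(0.3907) ≈ 0.6251.

d(x, mu) = √(0.3907) ≈ 0.6251


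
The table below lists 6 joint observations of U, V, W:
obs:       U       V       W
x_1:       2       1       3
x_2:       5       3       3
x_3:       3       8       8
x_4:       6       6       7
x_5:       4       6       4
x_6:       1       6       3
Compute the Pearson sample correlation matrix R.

Step 1 — column means:
  mean(U) = (2 + 5 + 3 + 6 + 4 + 1) / 6 = 21/6 = 3.5
  mean(V) = (1 + 3 + 8 + 6 + 6 + 6) / 6 = 30/6 = 5
  mean(W) = (3 + 3 + 8 + 7 + 4 + 3) / 6 = 28/6 = 4.6667

Step 2 — sample variances and covariances s[i,j] = (1/(n-1)) · Σ_k (x_{k,i} - mean_i) · (x_{k,j} - mean_j), with n-1 = 5:
  s[U,U] = ((-1.5)·(-1.5) + (1.5)·(1.5) + (-0.5)·(-0.5) + (2.5)·(2.5) + (0.5)·(0.5) + (-2.5)·(-2.5)) / 5 = 17.5/5 = 3.5
  s[U,V] = ((-1.5)·(-4) + (1.5)·(-2) + (-0.5)·(3) + (2.5)·(1) + (0.5)·(1) + (-2.5)·(1)) / 5 = 2/5 = 0.4
  s[U,W] = ((-1.5)·(-1.6667) + (1.5)·(-1.6667) + (-0.5)·(3.3333) + (2.5)·(2.3333) + (0.5)·(-0.6667) + (-2.5)·(-1.6667)) / 5 = 8/5 = 1.6
  s[V,V] = ((-4)·(-4) + (-2)·(-2) + (3)·(3) + (1)·(1) + (1)·(1) + (1)·(1)) / 5 = 32/5 = 6.4
  s[V,W] = ((-4)·(-1.6667) + (-2)·(-1.6667) + (3)·(3.3333) + (1)·(2.3333) + (1)·(-0.6667) + (1)·(-1.6667)) / 5 = 20/5 = 4
  s[W,W] = ((-1.6667)·(-1.6667) + (-1.6667)·(-1.6667) + (3.3333)·(3.3333) + (2.3333)·(2.3333) + (-0.6667)·(-0.6667) + (-1.6667)·(-1.6667)) / 5 = 25.3333/5 = 5.0667
  Sample standard deviations s_i = √(s[i,i]):
  s(U) = √(3.5) = 1.8708
  s(V) = √(6.4) = 2.5298
  s(W) = √(5.0667) = 2.2509

Step 3 — r_{ij} = s_{ij} / (s_i · s_j):
  r[U,U] = 1 (diagonal).
  r[U,V] = 0.4 / (1.8708 · 2.5298) = 0.4 / 4.7329 = 0.0845
  r[U,W] = 1.6 / (1.8708 · 2.2509) = 1.6 / 4.2111 = 0.3799
  r[V,V] = 1 (diagonal).
  r[V,W] = 4 / (2.5298 · 2.2509) = 4 / 5.6944 = 0.7024
  r[W,W] = 1 (diagonal).

R is symmetric with unit diagonal. Assembling:

R = [[1, 0.0845, 0.3799],
 [0.0845, 1, 0.7024],
 [0.3799, 0.7024, 1]]


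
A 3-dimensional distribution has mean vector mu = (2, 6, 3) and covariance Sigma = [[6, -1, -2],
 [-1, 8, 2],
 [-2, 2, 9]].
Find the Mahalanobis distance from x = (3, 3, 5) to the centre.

Step 1 — centre the observation: (x - mu) = (1, -3, 2).

Step 2 — invert Sigma (cofactor / det for 3×3, or solve directly):
  Sigma^{-1} = [[0.1813, 0.0133, 0.0373],
 [0.0133, 0.1333, -0.0267],
 [0.0373, -0.0267, 0.1253]].

Step 3 — form the quadratic (x - mu)^T · Sigma^{-1} · (x - mu):
  Sigma^{-1} · (x - mu) = (0.216, -0.44, 0.368).
  (x - mu)^T · [Sigma^{-1} · (x - mu)] = (1)·(0.216) + (-3)·(-0.44) + (2)·(0.368) = 2.272.

Step 4 — take square root: d = √(2.272) ≈ 1.5073.

d(x, mu) = √(2.272) ≈ 1.5073


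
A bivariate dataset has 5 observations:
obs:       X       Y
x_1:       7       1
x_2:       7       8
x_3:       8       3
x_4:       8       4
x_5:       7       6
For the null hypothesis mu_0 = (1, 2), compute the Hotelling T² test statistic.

Step 1 — sample mean vector:
  mean(X) = (7 + 7 + 8 + 8 + 7) / 5 = 37/5 = 7.4
  mean(Y) = (1 + 8 + 3 + 4 + 6) / 5 = 22/5 = 4.4
  x̄ = (7.4, 4.4),  deviation x̄ - mu_0 = (7.4, 4.4) - (1, 2) = (6.4, 2.4).

Step 2 — sample covariance matrix, S[i,j] = (1/(n-1)) · Σ_k (x_{k,i} - mean_i) · (x_{k,j} - mean_j), divisor n-1 = 4:
  S[X,X] = ((-0.4)·(-0.4) + (-0.4)·(-0.4) + (0.6)·(0.6) + (0.6)·(0.6) + (-0.4)·(-0.4)) / 4 = 1.2/4 = 0.3
  S[X,Y] = ((-0.4)·(-3.4) + (-0.4)·(3.6) + (0.6)·(-1.4) + (0.6)·(-0.4) + (-0.4)·(1.6)) / 4 = -1.8/4 = -0.45
  S[Y,Y] = ((-3.4)·(-3.4) + (3.6)·(3.6) + (-1.4)·(-1.4) + (-0.4)·(-0.4) + (1.6)·(1.6)) / 4 = 29.2/4 = 7.3
  S = [[0.3, -0.45],
 [-0.45, 7.3]].

Step 3 — invert S. det(S) = 0.3·7.3 - (-0.45)² = 1.9875.
  S^{-1} = (1/det) · [[d, -b], [-b, a]] = [[3.673, 0.2264],
 [0.2264, 0.1509]].

Step 4 — quadratic form (x̄ - mu_0)^T · S^{-1} · (x̄ - mu_0):
  S^{-1} · (x̄ - mu_0) = (24.0503, 1.8113),
  (x̄ - mu_0)^T · [...] = (6.4)·(24.0503) + (2.4)·(1.8113) = 158.2692.

Step 5 — scale by n: T² = 5 · 158.2692 = 791.3459.

T² ≈ 791.3459


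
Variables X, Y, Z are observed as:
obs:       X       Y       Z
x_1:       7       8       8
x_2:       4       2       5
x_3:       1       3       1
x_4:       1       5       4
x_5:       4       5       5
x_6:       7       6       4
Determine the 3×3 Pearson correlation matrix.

Step 1 — column means:
  mean(X) = (7 + 4 + 1 + 1 + 4 + 7) / 6 = 24/6 = 4
  mean(Y) = (8 + 2 + 3 + 5 + 5 + 6) / 6 = 29/6 = 4.8333
  mean(Z) = (8 + 5 + 1 + 4 + 5 + 4) / 6 = 27/6 = 4.5

Step 2 — sample variances and covariances s[i,j] = (1/(n-1)) · Σ_k (x_{k,i} - mean_i) · (x_{k,j} - mean_j), with n-1 = 5:
  s[X,X] = ((3)·(3) + (0)·(0) + (-3)·(-3) + (-3)·(-3) + (0)·(0) + (3)·(3)) / 5 = 36/5 = 7.2
  s[X,Y] = ((3)·(3.1667) + (0)·(-2.8333) + (-3)·(-1.8333) + (-3)·(0.1667) + (0)·(0.1667) + (3)·(1.1667)) / 5 = 18/5 = 3.6
  s[X,Z] = ((3)·(3.5) + (0)·(0.5) + (-3)·(-3.5) + (-3)·(-0.5) + (0)·(0.5) + (3)·(-0.5)) / 5 = 21/5 = 4.2
  s[Y,Y] = ((3.1667)·(3.1667) + (-2.8333)·(-2.8333) + (-1.8333)·(-1.8333) + (0.1667)·(0.1667) + (0.1667)·(0.1667) + (1.1667)·(1.1667)) / 5 = 22.8333/5 = 4.5667
  s[Y,Z] = ((3.1667)·(3.5) + (-2.8333)·(0.5) + (-1.8333)·(-3.5) + (0.1667)·(-0.5) + (0.1667)·(0.5) + (1.1667)·(-0.5)) / 5 = 15.5/5 = 3.1
  s[Z,Z] = ((3.5)·(3.5) + (0.5)·(0.5) + (-3.5)·(-3.5) + (-0.5)·(-0.5) + (0.5)·(0.5) + (-0.5)·(-0.5)) / 5 = 25.5/5 = 5.1
  Sample standard deviations s_i = √(s[i,i]):
  s(X) = √(7.2) = 2.6833
  s(Y) = √(4.5667) = 2.137
  s(Z) = √(5.1) = 2.2583

Step 3 — r_{ij} = s_{ij} / (s_i · s_j):
  r[X,X] = 1 (diagonal).
  r[X,Y] = 3.6 / (2.6833 · 2.137) = 3.6 / 5.7341 = 0.6278
  r[X,Z] = 4.2 / (2.6833 · 2.2583) = 4.2 / 6.0597 = 0.6931
  r[Y,Y] = 1 (diagonal).
  r[Y,Z] = 3.1 / (2.137 · 2.2583) = 3.1 / 4.826 = 0.6424
  r[Z,Z] = 1 (diagonal).

R is symmetric with unit diagonal. Assembling:

R = [[1, 0.6278, 0.6931],
 [0.6278, 1, 0.6424],
 [0.6931, 0.6424, 1]]


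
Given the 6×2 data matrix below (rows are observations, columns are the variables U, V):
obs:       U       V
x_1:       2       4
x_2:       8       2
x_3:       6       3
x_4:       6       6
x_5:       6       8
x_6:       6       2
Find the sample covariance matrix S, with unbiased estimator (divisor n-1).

Step 1 — column means:
  mean(U) = (2 + 8 + 6 + 6 + 6 + 6) / 6 = 34/6 = 5.6667
  mean(V) = (4 + 2 + 3 + 6 + 8 + 2) / 6 = 25/6 = 4.1667

Step 2 — sample covariance S[i,j] = (1/(n-1)) · Σ_k (x_{k,i} - mean_i) · (x_{k,j} - mean_j), with n-1 = 5.
  S[U,U] = ((-3.6667)·(-3.6667) + (2.3333)·(2.3333) + (0.3333)·(0.3333) + (0.3333)·(0.3333) + (0.3333)·(0.3333) + (0.3333)·(0.3333)) / 5 = 19.3333/5 = 3.8667
  S[U,V] = ((-3.6667)·(-0.1667) + (2.3333)·(-2.1667) + (0.3333)·(-1.1667) + (0.3333)·(1.8333) + (0.3333)·(3.8333) + (0.3333)·(-2.1667)) / 5 = -3.6667/5 = -0.7333
  S[V,V] = ((-0.1667)·(-0.1667) + (-2.1667)·(-2.1667) + (-1.1667)·(-1.1667) + (1.8333)·(1.8333) + (3.8333)·(3.8333) + (-2.1667)·(-2.1667)) / 5 = 28.8333/5 = 5.7667

S is symmetric (S[j,i] = S[i,j]). Assembling:

S = [[3.8667, -0.7333],
 [-0.7333, 5.7667]]


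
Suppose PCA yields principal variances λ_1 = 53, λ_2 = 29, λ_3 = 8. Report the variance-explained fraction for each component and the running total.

Step 1 — total variance = trace(Sigma) = Σ λ_i = 53 + 29 + 8 = 90.

Step 2 — fraction explained by component i = λ_i / Σ λ:
  PC1: 53/90 = 0.5889
  PC2: 29/90 = 0.3222
  PC3: 8/90 = 0.0889

Step 3 — cumulative fraction after k components = (λ_1 + ... + λ_k) / Σ λ:
  k = 1: 53/90 = 0.5889
  k = 2: (53 + 29)/90 = 82/90 = 0.9111
  k = 3: (53 + 29 + 8)/90 = 90/90 = 1

Summary (fraction, with percent):

explained: PC1 0.5889 (58.89%), PC2 0.3222 (32.22%), PC3 0.0889 (8.89%);  cumulative: 0.5889, 0.9111, 1


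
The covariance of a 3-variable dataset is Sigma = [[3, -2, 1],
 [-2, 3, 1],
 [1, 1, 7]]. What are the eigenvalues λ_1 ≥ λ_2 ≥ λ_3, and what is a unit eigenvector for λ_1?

Step 1 — characteristic polynomial p(λ) = det(λI - Sigma) = λ³ - tr·λ² + c_1·λ - det, where tr = trace, c_1 = sum of the principal 2×2 minors, det = det(Sigma):
  tr = 3 + 3 + 7 = 13,
  c_1 = (3·3 - (-2)²) + (3·7 - (1)²) + (3·7 - (1)²) = 5 + 20 + 20 = 45,
  det = 3·(3·7 - (1)²) - (-2)·((-2)·7 - (1)·(1)) + (1)·((-2)·(1) - 3·(1)) = 3·(20) - (-2)·(-15) + (1)·(-5) = 25.
  So p(λ) = λ³ - 13λ² + 45λ - 25.
Step 2 — look for an integer root (rational root theorem: any rational root is an integer divisor of 25). Testing λ = 5:
  p(5) = 125 - 325 + 225 - 25 = 0  ✓
  Dividing out (λ - 5): p(λ) = (λ - 5)(λ² - 8λ + 5).
Step 3 — remaining eigenvalues from the quadratic λ² - 8λ + 5 = 0:
  Δ = 8² - 4·5 = 64 - 20 = 44,  λ = (8 ± √44)/2 = (8 ± 6.6332)/2 ≈ 7.3166 or 0.6834.
  Sorted: λ_1 = 7.3166,  λ_2 = 5,  λ_3 = 0.6834  (check: sum = 13 = tr ✓).

Step 4 — unit eigenvector for λ_1 ≈ 7.3166: v spans the null space of (Sigma - λ_1 I), whose rows are
  r_1 = (-4.3166, -2, 1),  r_2 = (-2, -4.3166, 1),  r_3 = (1, 1, -0.3166).
  v is orthogonal to every row, so take v ∝ r_1 × r_2 = ((-2)·(1) - (1)·(-4.3166), (1)·(-2) - (-4.3166)·(1), (-4.3166)·(-4.3166) - (-2)·(-2)) ≈ (2.3166, 2.3166, 14.6332).
  Let u = (2.3166, 2.3166, 14.6332).
  ||u|| = √((2.3166)² + (2.3166)² + (14.6332)²) = √(224.8655) ≈ 14.9955,  v_1 = u/||u|| ≈ (0.1545, 0.1545, 0.9758) (||v_1|| = 1).

λ_1 = 7.3166,  λ_2 = 5,  λ_3 = 0.6834;  v_1 ≈ (0.1545, 0.1545, 0.9758)


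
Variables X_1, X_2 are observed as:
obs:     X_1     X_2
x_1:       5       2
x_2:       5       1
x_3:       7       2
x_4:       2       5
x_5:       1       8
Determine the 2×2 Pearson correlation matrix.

Step 1 — column means:
  mean(X_1) = (5 + 5 + 7 + 2 + 1) / 5 = 20/5 = 4
  mean(X_2) = (2 + 1 + 2 + 5 + 8) / 5 = 18/5 = 3.6

Step 2 — sample variances and covariances s[i,j] = (1/(n-1)) · Σ_k (x_{k,i} - mean_i) · (x_{k,j} - mean_j), with n-1 = 4:
  s[X_1,X_1] = ((1)·(1) + (1)·(1) + (3)·(3) + (-2)·(-2) + (-3)·(-3)) / 4 = 24/4 = 6
  s[X_1,X_2] = ((1)·(-1.6) + (1)·(-2.6) + (3)·(-1.6) + (-2)·(1.4) + (-3)·(4.4)) / 4 = -25/4 = -6.25
  s[X_2,X_2] = ((-1.6)·(-1.6) + (-2.6)·(-2.6) + (-1.6)·(-1.6) + (1.4)·(1.4) + (4.4)·(4.4)) / 4 = 33.2/4 = 8.3
  Sample standard deviations s_i = √(s[i,i]):
  s(X_1) = √(6) = 2.4495
  s(X_2) = √(8.3) = 2.881

Step 3 — r_{ij} = s_{ij} / (s_i · s_j):
  r[X_1,X_1] = 1 (diagonal).
  r[X_1,X_2] = -6.25 / (2.4495 · 2.881) = -6.25 / 7.0569 = -0.8857
  r[X_2,X_2] = 1 (diagonal).

R is symmetric with unit diagonal. Assembling:

R = [[1, -0.8857],
 [-0.8857, 1]]


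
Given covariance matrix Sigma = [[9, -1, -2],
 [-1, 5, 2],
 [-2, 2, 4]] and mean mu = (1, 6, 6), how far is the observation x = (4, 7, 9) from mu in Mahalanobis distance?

Step 1 — centre the observation: (x - mu) = (3, 1, 3).

Step 2 — invert Sigma (cofactor / det for 3×3, or solve directly):
  Sigma^{-1} = [[0.125, 0, 0.0625],
 [0, 0.25, -0.125],
 [0.0625, -0.125, 0.3438]].

Step 3 — form the quadratic (x - mu)^T · Sigma^{-1} · (x - mu):
  Sigma^{-1} · (x - mu) = (0.5625, -0.125, 1.0938).
  (x - mu)^T · [Sigma^{-1} · (x - mu)] = (3)·(0.5625) + (1)·(-0.125) + (3)·(1.0938) = 4.8438.

Step 4 — take square root: d = √(4.8438) ≈ 2.2009.

d(x, mu) = √(4.8438) ≈ 2.2009


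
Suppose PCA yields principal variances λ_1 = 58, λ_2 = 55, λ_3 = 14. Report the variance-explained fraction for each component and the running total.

Step 1 — total variance = trace(Sigma) = Σ λ_i = 58 + 55 + 14 = 127.

Step 2 — fraction explained by component i = λ_i / Σ λ:
  PC1: 58/127 = 0.4567
  PC2: 55/127 = 0.4331
  PC3: 14/127 = 0.1102

Step 3 — cumulative fraction after k components = (λ_1 + ... + λ_k) / Σ λ:
  k = 1: 58/127 = 0.4567
  k = 2: (58 + 55)/127 = 113/127 = 0.8898
  k = 3: (58 + 55 + 14)/127 = 127/127 = 1

Summary (fraction, with percent):

explained: PC1 0.4567 (45.67%), PC2 0.4331 (43.31%), PC3 0.1102 (11.02%);  cumulative: 0.4567, 0.8898, 1


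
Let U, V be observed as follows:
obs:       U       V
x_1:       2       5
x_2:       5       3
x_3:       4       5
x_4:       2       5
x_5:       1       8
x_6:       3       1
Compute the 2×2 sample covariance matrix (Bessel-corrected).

Step 1 — column means:
  mean(U) = (2 + 5 + 4 + 2 + 1 + 3) / 6 = 17/6 = 2.8333
  mean(V) = (5 + 3 + 5 + 5 + 8 + 1) / 6 = 27/6 = 4.5

Step 2 — sample covariance S[i,j] = (1/(n-1)) · Σ_k (x_{k,i} - mean_i) · (x_{k,j} - mean_j), with n-1 = 5.
  S[U,U] = ((-0.8333)·(-0.8333) + (2.1667)·(2.1667) + (1.1667)·(1.1667) + (-0.8333)·(-0.8333) + (-1.8333)·(-1.8333) + (0.1667)·(0.1667)) / 5 = 10.8333/5 = 2.1667
  S[U,V] = ((-0.8333)·(0.5) + (2.1667)·(-1.5) + (1.1667)·(0.5) + (-0.8333)·(0.5) + (-1.8333)·(3.5) + (0.1667)·(-3.5)) / 5 = -10.5/5 = -2.1
  S[V,V] = ((0.5)·(0.5) + (-1.5)·(-1.5) + (0.5)·(0.5) + (0.5)·(0.5) + (3.5)·(3.5) + (-3.5)·(-3.5)) / 5 = 27.5/5 = 5.5

S is symmetric (S[j,i] = S[i,j]). Assembling:

S = [[2.1667, -2.1],
 [-2.1, 5.5]]


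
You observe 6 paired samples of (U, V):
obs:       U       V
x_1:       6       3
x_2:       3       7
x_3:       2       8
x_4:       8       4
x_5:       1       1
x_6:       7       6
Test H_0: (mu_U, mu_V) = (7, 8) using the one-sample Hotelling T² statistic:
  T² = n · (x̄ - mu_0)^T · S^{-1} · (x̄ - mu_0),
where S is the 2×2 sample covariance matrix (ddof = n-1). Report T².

Step 1 — sample mean vector:
  mean(U) = (6 + 3 + 2 + 8 + 1 + 7) / 6 = 27/6 = 4.5
  mean(V) = (3 + 7 + 8 + 4 + 1 + 6) / 6 = 29/6 = 4.8333
  x̄ = (4.5, 4.8333),  deviation x̄ - mu_0 = (4.5, 4.8333) - (7, 8) = (-2.5, -3.1667).

Step 2 — sample covariance matrix, S[i,j] = (1/(n-1)) · Σ_k (x_{k,i} - mean_i) · (x_{k,j} - mean_j), divisor n-1 = 5:
  S[U,U] = ((1.5)·(1.5) + (-1.5)·(-1.5) + (-2.5)·(-2.5) + (3.5)·(3.5) + (-3.5)·(-3.5) + (2.5)·(2.5)) / 5 = 41.5/5 = 8.3
  S[U,V] = ((1.5)·(-1.8333) + (-1.5)·(2.1667) + (-2.5)·(3.1667) + (3.5)·(-0.8333) + (-3.5)·(-3.8333) + (2.5)·(1.1667)) / 5 = -0.5/5 = -0.1
  S[V,V] = ((-1.8333)·(-1.8333) + (2.1667)·(2.1667) + (3.1667)·(3.1667) + (-0.8333)·(-0.8333) + (-3.8333)·(-3.8333) + (1.1667)·(1.1667)) / 5 = 34.8333/5 = 6.9667
  S = [[8.3, -0.1],
 [-0.1, 6.9667]].

Step 3 — invert S. det(S) = 8.3·6.9667 - (-0.1)² = 57.8133.
  S^{-1} = (1/det) · [[d, -b], [-b, a]] = [[0.1205, 0.0017],
 [0.0017, 0.1436]].

Step 4 — quadratic form (x̄ - mu_0)^T · S^{-1} · (x̄ - mu_0):
  S^{-1} · (x̄ - mu_0) = (-0.3067, -0.4589),
  (x̄ - mu_0)^T · [...] = (-2.5)·(-0.3067) + (-3.1667)·(-0.4589) = 2.2202.

Step 5 — scale by n: T² = 6 · 2.2202 = 13.321.

T² ≈ 13.321


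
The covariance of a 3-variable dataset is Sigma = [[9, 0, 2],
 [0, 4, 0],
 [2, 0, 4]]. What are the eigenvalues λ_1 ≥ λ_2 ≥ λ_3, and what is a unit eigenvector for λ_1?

Step 1 — characteristic polynomial p(λ) = det(λI - Sigma) = λ³ - tr·λ² + c_1·λ - det, where tr = trace, c_1 = sum of the principal 2×2 minors, det = det(Sigma):
  tr = 9 + 4 + 4 = 17,
  c_1 = (9·4 - (0)²) + (9·4 - (2)²) + (4·4 - (0)²) = 36 + 32 + 16 = 84,
  det = 9·(4·4 - (0)²) - (0)·((0)·4 - (0)·(2)) + (2)·((0)·(0) - 4·(2)) = 9·(16) - (0)·(0) + (2)·(-8) = 128.
  So p(λ) = λ³ - 17λ² + 84λ - 128.
Step 2 — look for an integer root (rational root theorem: any rational root is an integer divisor of 128). Testing λ = 4:
  p(4) = 64 - 272 + 336 - 128 = 0  ✓
  Dividing out (λ - 4): p(λ) = (λ - 4)(λ² - 13λ + 32).
Step 3 — remaining eigenvalues from the quadratic λ² - 13λ + 32 = 0:
  Δ = 13² - 4·32 = 169 - 128 = 41,  λ = (13 ± √41)/2 = (13 ± 6.4031)/2 ≈ 9.7016 or 3.2984.
  Sorted: λ_1 = 9.7016,  λ_2 = 4,  λ_3 = 3.2984  (check: sum = 17 = tr ✓).

Step 4 — unit eigenvector for λ_1 ≈ 9.7016: v spans the null space of (Sigma - λ_1 I), whose rows are
  r_1 = (-0.7016, 0, 2),  r_2 = (0, -5.7016, 0),  r_3 = (2, 0, -5.7016).
  v is orthogonal to every row, so take v ∝ r_1 × r_2 = ((0)·(0) - (2)·(-5.7016), (2)·(0) - (-0.7016)·(0), (-0.7016)·(-5.7016) - (0)·(0)) ≈ (11.4031, 0, 4).
  Let u = (11.4031, 0, 4).
  ||u|| = √((11.4031)² + (0)² + (4)²) = √(146.0312) ≈ 12.0843,  v_1 = u/||u|| ≈ (0.9436, 0, 0.331) (||v_1|| = 1).

λ_1 = 9.7016,  λ_2 = 4,  λ_3 = 3.2984;  v_1 ≈ (0.9436, 0, 0.331)


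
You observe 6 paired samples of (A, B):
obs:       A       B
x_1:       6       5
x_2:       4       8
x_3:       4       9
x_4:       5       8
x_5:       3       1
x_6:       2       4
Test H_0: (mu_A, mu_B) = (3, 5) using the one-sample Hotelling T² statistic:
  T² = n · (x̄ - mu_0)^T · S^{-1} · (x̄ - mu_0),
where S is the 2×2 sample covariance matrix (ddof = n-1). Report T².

Step 1 — sample mean vector:
  mean(A) = (6 + 4 + 4 + 5 + 3 + 2) / 6 = 24/6 = 4
  mean(B) = (5 + 8 + 9 + 8 + 1 + 4) / 6 = 35/6 = 5.8333
  x̄ = (4, 5.8333),  deviation x̄ - mu_0 = (4, 5.8333) - (3, 5) = (1, 0.8333).

Step 2 — sample covariance matrix, S[i,j] = (1/(n-1)) · Σ_k (x_{k,i} - mean_i) · (x_{k,j} - mean_j), divisor n-1 = 5:
  S[A,A] = ((2)·(2) + (0)·(0) + (0)·(0) + (1)·(1) + (-1)·(-1) + (-2)·(-2)) / 5 = 10/5 = 2
  S[A,B] = ((2)·(-0.8333) + (0)·(2.1667) + (0)·(3.1667) + (1)·(2.1667) + (-1)·(-4.8333) + (-2)·(-1.8333)) / 5 = 9/5 = 1.8
  S[B,B] = ((-0.8333)·(-0.8333) + (2.1667)·(2.1667) + (3.1667)·(3.1667) + (2.1667)·(2.1667) + (-4.8333)·(-4.8333) + (-1.8333)·(-1.8333)) / 5 = 46.8333/5 = 9.3667
  S = [[2, 1.8],
 [1.8, 9.3667]].

Step 3 — invert S. det(S) = 2·9.3667 - (1.8)² = 15.4933.
  S^{-1} = (1/det) · [[d, -b], [-b, a]] = [[0.6046, -0.1162],
 [-0.1162, 0.1291]].

Step 4 — quadratic form (x̄ - mu_0)^T · S^{-1} · (x̄ - mu_0):
  S^{-1} · (x̄ - mu_0) = (0.5077, -0.0086),
  (x̄ - mu_0)^T · [...] = (1)·(0.5077) + (0.8333)·(-0.0086) = 0.5006.

Step 5 — scale by n: T² = 6 · 0.5006 = 3.0034.

T² ≈ 3.0034


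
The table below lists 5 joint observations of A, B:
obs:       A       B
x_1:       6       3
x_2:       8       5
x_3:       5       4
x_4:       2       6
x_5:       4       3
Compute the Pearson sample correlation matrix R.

Step 1 — column means:
  mean(A) = (6 + 8 + 5 + 2 + 4) / 5 = 25/5 = 5
  mean(B) = (3 + 5 + 4 + 6 + 3) / 5 = 21/5 = 4.2

Step 2 — sample variances and covariances s[i,j] = (1/(n-1)) · Σ_k (x_{k,i} - mean_i) · (x_{k,j} - mean_j), with n-1 = 4:
  s[A,A] = ((1)·(1) + (3)·(3) + (0)·(0) + (-3)·(-3) + (-1)·(-1)) / 4 = 20/4 = 5
  s[A,B] = ((1)·(-1.2) + (3)·(0.8) + (0)·(-0.2) + (-3)·(1.8) + (-1)·(-1.2)) / 4 = -3/4 = -0.75
  s[B,B] = ((-1.2)·(-1.2) + (0.8)·(0.8) + (-0.2)·(-0.2) + (1.8)·(1.8) + (-1.2)·(-1.2)) / 4 = 6.8/4 = 1.7
  Sample standard deviations s_i = √(s[i,i]):
  s(A) = √(5) = 2.2361
  s(B) = √(1.7) = 1.3038

Step 3 — r_{ij} = s_{ij} / (s_i · s_j):
  r[A,A] = 1 (diagonal).
  r[A,B] = -0.75 / (2.2361 · 1.3038) = -0.75 / 2.9155 = -0.2572
  r[B,B] = 1 (diagonal).

R is symmetric with unit diagonal. Assembling:

R = [[1, -0.2572],
 [-0.2572, 1]]


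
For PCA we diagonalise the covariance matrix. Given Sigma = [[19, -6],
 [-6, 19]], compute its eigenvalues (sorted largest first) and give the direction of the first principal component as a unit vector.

Step 1 — characteristic polynomial of 2×2 Sigma:
  det(Sigma - λI) = λ² - trace · λ + det = 0.
  trace = 19 + 19 = 38, det = 19·19 - (-6)² = 325.
Step 2 — discriminant:
  Δ = trace² - 4·det = 1444 - 1300 = 144.
Step 3 — eigenvalues:
  λ = (trace ± √Δ)/2 = (38 ± 12)/2,
  λ_1 = 25,  λ_2 = 13.

Step 4 — unit eigenvector for λ_1: solve (Sigma - λ_1 I)v = 0. First row:
  (19 - 25)·v_x + (-6)·v_y = 0, i.e. (-6)·v_x + (-6)·v_y = 0,
  so v ∝ (b, λ_1 - a) = (-6, 6); multiply by -1 so the first entry is positive: u = (6, -6).
  ||u|| = √((6)² + (-6)²) = √(72) ≈ 8.4853,
  v_1 = u/||u|| ≈ (0.7071, -0.7071) (||v_1|| = 1).

λ_1 = 25,  λ_2 = 13;  v_1 ≈ (0.7071, -0.7071)


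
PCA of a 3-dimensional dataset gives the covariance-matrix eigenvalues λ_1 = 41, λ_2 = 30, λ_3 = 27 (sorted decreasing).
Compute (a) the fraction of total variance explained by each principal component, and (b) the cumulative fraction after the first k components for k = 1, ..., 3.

Step 1 — total variance = trace(Sigma) = Σ λ_i = 41 + 30 + 27 = 98.

Step 2 — fraction explained by component i = λ_i / Σ λ:
  PC1: 41/98 = 0.4184
  PC2: 30/98 = 0.3061
  PC3: 27/98 = 0.2755

Step 3 — cumulative fraction after k components = (λ_1 + ... + λ_k) / Σ λ:
  k = 1: 41/98 = 0.4184
  k = 2: (41 + 30)/98 = 71/98 = 0.7245
  k = 3: (41 + 30 + 27)/98 = 98/98 = 1

Summary (fraction, with percent):

explained: PC1 0.4184 (41.84%), PC2 0.3061 (30.61%), PC3 0.2755 (27.55%);  cumulative: 0.4184, 0.7245, 1


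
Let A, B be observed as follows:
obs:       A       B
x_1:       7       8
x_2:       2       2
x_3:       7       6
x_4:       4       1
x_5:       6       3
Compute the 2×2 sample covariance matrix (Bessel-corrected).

Step 1 — column means:
  mean(A) = (7 + 2 + 7 + 4 + 6) / 5 = 26/5 = 5.2
  mean(B) = (8 + 2 + 6 + 1 + 3) / 5 = 20/5 = 4

Step 2 — sample covariance S[i,j] = (1/(n-1)) · Σ_k (x_{k,i} - mean_i) · (x_{k,j} - mean_j), with n-1 = 4.
  S[A,A] = ((1.8)·(1.8) + (-3.2)·(-3.2) + (1.8)·(1.8) + (-1.2)·(-1.2) + (0.8)·(0.8)) / 4 = 18.8/4 = 4.7
  S[A,B] = ((1.8)·(4) + (-3.2)·(-2) + (1.8)·(2) + (-1.2)·(-3) + (0.8)·(-1)) / 4 = 20/4 = 5
  S[B,B] = ((4)·(4) + (-2)·(-2) + (2)·(2) + (-3)·(-3) + (-1)·(-1)) / 4 = 34/4 = 8.5

S is symmetric (S[j,i] = S[i,j]). Assembling:

S = [[4.7, 5],
 [5, 8.5]]


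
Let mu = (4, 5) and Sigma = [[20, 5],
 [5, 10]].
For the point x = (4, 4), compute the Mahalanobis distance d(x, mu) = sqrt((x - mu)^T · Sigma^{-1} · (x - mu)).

Step 1 — centre the observation: (x - mu) = (0, -1).

Step 2 — invert Sigma. det(Sigma) = 20·10 - (5)² = 175.
  Sigma^{-1} = (1/det) · [[d, -b], [-b, a]] = [[0.0571, -0.0286],
 [-0.0286, 0.1143]].

Step 3 — form the quadratic (x - mu)^T · Sigma^{-1} · (x - mu):
  Sigma^{-1} · (x - mu) = (0.0286, -0.1143).
  (x - mu)^T · [Sigma^{-1} · (x - mu)] = (0)·(0.0286) + (-1)·(-0.1143) = 0.1143.

Step 4 — take square root: d = √(0.1143) ≈ 0.3381.

d(x, mu) = √(0.1143) ≈ 0.3381


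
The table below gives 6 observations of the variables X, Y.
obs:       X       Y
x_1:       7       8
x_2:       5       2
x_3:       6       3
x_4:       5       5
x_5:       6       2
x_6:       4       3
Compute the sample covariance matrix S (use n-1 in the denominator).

Step 1 — column means:
  mean(X) = (7 + 5 + 6 + 5 + 6 + 4) / 6 = 33/6 = 5.5
  mean(Y) = (8 + 2 + 3 + 5 + 2 + 3) / 6 = 23/6 = 3.8333

Step 2 — sample covariance S[i,j] = (1/(n-1)) · Σ_k (x_{k,i} - mean_i) · (x_{k,j} - mean_j), with n-1 = 5.
  S[X,X] = ((1.5)·(1.5) + (-0.5)·(-0.5) + (0.5)·(0.5) + (-0.5)·(-0.5) + (0.5)·(0.5) + (-1.5)·(-1.5)) / 5 = 5.5/5 = 1.1
  S[X,Y] = ((1.5)·(4.1667) + (-0.5)·(-1.8333) + (0.5)·(-0.8333) + (-0.5)·(1.1667) + (0.5)·(-1.8333) + (-1.5)·(-0.8333)) / 5 = 6.5/5 = 1.3
  S[Y,Y] = ((4.1667)·(4.1667) + (-1.8333)·(-1.8333) + (-0.8333)·(-0.8333) + (1.1667)·(1.1667) + (-1.8333)·(-1.8333) + (-0.8333)·(-0.8333)) / 5 = 26.8333/5 = 5.3667

S is symmetric (S[j,i] = S[i,j]). Assembling:

S = [[1.1, 1.3],
 [1.3, 5.3667]]
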